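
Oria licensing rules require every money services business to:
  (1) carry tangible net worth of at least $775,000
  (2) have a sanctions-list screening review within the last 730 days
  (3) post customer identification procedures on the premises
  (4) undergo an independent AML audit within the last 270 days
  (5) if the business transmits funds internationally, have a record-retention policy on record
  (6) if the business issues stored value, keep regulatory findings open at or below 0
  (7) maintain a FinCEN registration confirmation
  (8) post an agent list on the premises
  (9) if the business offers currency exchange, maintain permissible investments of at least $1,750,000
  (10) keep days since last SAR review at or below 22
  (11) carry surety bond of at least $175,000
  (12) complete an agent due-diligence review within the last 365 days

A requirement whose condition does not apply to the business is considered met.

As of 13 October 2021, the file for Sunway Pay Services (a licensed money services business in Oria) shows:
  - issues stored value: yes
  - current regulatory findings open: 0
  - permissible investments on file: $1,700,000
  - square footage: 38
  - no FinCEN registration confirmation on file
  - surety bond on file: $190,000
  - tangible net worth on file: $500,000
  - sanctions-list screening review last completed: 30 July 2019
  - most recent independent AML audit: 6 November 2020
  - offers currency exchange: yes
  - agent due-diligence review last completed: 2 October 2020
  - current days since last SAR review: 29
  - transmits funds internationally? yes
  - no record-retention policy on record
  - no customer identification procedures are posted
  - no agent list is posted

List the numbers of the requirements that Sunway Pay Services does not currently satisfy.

1, 2, 3, 4, 5, 7, 8, 9, 10, 12

1. tangible net worth $500,000 < $775,000 → not met
2. sanctions-list screening review 806 days ago vs limit 730 → not met
3. customer identification procedures absent → not met
4. independent AML audit 341 days ago vs limit 270 → not met
5. condition 'transmits funds internationally' holds; record-retention policy absent → not met
6. condition 'issues stored value' holds; regulatory findings open 0 ≤ 0 → met
7. FinCEN registration confirmation absent → not met
8. agent list absent → not met
9. condition 'offers currency exchange' holds; permissible investments $1,700,000 < $1,750,000 → not met
10. days since last SAR review 29 > 22 → not met
11. surety bond $190,000 ≥ $175,000 → met
12. agent due-diligence review 376 days ago vs limit 365 → not met
Not met: 1, 2, 3, 4, 5, 7, 8, 9, 10, 12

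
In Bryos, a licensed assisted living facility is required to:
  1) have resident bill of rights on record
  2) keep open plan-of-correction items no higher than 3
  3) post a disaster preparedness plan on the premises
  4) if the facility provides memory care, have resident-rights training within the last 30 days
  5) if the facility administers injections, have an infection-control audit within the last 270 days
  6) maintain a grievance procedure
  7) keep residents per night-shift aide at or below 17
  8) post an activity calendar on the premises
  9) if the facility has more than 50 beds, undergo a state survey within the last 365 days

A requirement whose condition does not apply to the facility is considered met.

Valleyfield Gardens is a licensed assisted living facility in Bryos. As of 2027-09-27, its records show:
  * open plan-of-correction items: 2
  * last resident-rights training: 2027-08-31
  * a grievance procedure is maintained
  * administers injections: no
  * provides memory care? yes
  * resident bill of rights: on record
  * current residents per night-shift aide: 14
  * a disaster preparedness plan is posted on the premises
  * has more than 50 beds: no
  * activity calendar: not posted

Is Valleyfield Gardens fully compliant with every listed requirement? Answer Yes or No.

No

1. resident bill of rights present → met
2. open plan-of-correction items 2 ≤ 3 → met
3. disaster preparedness plan present → met
4. condition 'provides memory care' holds; resident-rights training 27 days ago vs limit 30 → met
5. condition 'administers injections' does not hold → requirement n/a → met
6. grievance procedure present → met
7. residents per night-shift aide 14 ≤ 17 → met
8. activity calendar absent → not met
9. condition 'has more than 50 beds' does not hold → requirement n/a → met
Not met: 8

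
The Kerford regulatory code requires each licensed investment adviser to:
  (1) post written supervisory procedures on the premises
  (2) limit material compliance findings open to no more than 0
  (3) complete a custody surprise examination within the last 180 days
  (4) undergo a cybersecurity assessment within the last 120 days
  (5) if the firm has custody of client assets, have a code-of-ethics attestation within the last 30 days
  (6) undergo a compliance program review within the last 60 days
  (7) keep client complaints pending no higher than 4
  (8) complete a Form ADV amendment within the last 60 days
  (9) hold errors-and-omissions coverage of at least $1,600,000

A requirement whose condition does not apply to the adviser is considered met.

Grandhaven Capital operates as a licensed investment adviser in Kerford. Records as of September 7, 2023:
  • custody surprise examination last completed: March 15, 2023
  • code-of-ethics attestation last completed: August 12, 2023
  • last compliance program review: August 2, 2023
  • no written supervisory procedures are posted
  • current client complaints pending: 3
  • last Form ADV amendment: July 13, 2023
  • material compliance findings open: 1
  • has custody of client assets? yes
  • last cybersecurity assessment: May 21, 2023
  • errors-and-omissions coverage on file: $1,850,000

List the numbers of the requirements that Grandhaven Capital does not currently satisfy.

1, 2

1. written supervisory procedures absent → not met
2. material compliance findings open 1 > 0 → not met
3. custody surprise examination 176 days ago vs limit 180 → met
4. cybersecurity assessment 109 days ago vs limit 120 → met
5. condition 'has custody of client assets' holds; code-of-ethics attestation 26 days ago vs limit 30 → met
6. compliance program review 36 days ago vs limit 60 → met
7. client complaints pending 3 ≤ 4 → met
8. Form ADV amendment 56 days ago vs limit 60 → met
9. errors-and-omissions coverage $1,850,000 ≥ $1,600,000 → met
Not met: 1, 2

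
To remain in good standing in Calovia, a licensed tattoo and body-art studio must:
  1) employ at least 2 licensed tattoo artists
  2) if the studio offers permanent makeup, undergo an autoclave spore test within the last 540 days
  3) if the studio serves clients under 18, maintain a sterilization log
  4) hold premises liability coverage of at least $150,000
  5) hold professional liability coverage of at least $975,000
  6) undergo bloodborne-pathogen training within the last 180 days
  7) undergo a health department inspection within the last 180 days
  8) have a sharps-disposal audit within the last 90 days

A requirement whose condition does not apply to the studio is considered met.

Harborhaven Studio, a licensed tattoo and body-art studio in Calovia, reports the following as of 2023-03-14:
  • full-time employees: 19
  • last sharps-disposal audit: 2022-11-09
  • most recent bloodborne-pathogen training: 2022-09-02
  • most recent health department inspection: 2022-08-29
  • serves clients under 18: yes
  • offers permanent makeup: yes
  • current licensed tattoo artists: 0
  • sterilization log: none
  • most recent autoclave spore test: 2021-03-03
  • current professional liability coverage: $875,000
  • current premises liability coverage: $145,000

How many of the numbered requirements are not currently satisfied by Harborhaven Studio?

1. licensed tattoo artists 0 < 2 → not met
2. condition 'offers permanent makeup' holds; autoclave spore test 741 days ago vs limit 540 → not met
3. condition 'serves clients under 18' holds; sterilization log absent → not met
4. premises liability coverage $145,000 < $150,000 → not met
5. professional liability coverage $875,000 < $975,000 → not met
6. bloodborne-pathogen training 193 days ago vs limit 180 → not met
7. health department inspection 197 days ago vs limit 180 → not met
8. sharps-disposal audit 125 days ago vs limit 90 → not met
Not met: 8 of 8

8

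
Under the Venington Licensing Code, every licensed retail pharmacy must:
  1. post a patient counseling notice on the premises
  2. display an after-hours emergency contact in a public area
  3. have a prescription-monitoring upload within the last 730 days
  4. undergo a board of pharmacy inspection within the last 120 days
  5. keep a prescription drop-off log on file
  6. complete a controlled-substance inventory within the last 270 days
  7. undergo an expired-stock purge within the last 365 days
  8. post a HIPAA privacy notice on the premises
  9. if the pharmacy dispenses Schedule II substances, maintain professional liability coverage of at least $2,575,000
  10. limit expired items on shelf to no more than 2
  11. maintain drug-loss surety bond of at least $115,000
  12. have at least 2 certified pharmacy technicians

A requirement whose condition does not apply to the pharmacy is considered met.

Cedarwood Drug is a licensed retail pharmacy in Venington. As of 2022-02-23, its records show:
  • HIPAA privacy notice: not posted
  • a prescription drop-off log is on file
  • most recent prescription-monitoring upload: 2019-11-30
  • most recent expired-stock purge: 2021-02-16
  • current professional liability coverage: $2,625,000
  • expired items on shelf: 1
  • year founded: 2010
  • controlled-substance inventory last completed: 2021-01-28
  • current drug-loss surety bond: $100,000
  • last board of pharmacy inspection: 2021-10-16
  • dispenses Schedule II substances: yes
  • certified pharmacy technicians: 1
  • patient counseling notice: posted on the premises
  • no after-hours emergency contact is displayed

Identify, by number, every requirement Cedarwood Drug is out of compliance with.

1. patient counseling notice present → met
2. after-hours emergency contact absent → not met
3. prescription-monitoring upload 816 days ago vs limit 730 → not met
4. board of pharmacy inspection 130 days ago vs limit 120 → not met
5. prescription drop-off log present → met
6. controlled-substance inventory 391 days ago vs limit 270 → not met
7. expired-stock purge 372 days ago vs limit 365 → not met
8. HIPAA privacy notice absent → not met
9. condition 'dispenses Schedule II substances' holds; professional liability coverage $2,625,000 ≥ $2,575,000 → met
10. expired items on shelf 1 ≤ 2 → met
11. drug-loss surety bond $100,000 < $115,000 → not met
12. certified pharmacy technicians 1 < 2 → not met
Not met: 2, 3, 4, 6, 7, 8, 11, 12

2, 3, 4, 6, 7, 8, 11, 12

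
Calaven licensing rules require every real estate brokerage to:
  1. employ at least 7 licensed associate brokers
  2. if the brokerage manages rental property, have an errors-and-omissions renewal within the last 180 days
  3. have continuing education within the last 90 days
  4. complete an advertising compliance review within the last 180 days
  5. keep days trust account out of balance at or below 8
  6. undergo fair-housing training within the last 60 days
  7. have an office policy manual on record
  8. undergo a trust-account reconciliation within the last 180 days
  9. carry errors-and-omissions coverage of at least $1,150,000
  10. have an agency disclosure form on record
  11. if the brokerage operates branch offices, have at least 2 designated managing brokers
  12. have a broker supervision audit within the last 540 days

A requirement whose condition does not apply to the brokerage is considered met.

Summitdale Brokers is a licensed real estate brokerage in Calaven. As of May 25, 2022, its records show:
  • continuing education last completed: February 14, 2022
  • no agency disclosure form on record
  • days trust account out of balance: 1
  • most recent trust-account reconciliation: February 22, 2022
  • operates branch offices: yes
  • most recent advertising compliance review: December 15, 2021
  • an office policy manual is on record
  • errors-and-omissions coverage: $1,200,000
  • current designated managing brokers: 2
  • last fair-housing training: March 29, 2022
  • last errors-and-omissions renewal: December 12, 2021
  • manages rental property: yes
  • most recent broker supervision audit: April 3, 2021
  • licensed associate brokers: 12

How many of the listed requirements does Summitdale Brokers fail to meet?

1. licensed associate brokers 12 ≥ 7 → met
2. condition 'manages rental property' holds; errors-and-omissions renewal 164 days ago vs limit 180 → met
3. continuing education 100 days ago vs limit 90 → not met
4. advertising compliance review 161 days ago vs limit 180 → met
5. days trust account out of balance 1 ≤ 8 → met
6. fair-housing training 57 days ago vs limit 60 → met
7. office policy manual present → met
8. trust-account reconciliation 92 days ago vs limit 180 → met
9. errors-and-omissions coverage $1,200,000 ≥ $1,150,000 → met
10. agency disclosure form absent → not met
11. condition 'operates branch offices' holds; designated managing brokers 2 ≥ 2 → met
12. broker supervision audit 417 days ago vs limit 540 → met
Not met: 2 of 12

2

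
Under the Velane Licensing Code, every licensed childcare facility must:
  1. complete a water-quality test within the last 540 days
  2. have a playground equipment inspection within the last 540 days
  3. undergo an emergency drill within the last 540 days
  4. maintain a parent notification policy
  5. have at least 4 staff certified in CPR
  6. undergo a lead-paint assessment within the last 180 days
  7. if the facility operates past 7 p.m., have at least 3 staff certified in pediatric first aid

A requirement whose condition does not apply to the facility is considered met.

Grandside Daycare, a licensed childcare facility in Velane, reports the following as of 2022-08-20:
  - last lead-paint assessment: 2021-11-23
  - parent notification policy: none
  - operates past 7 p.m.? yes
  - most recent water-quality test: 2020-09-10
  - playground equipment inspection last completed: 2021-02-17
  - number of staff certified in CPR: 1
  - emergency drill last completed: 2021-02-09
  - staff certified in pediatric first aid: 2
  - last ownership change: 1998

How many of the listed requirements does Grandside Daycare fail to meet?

7

1. water-quality test 709 days ago vs limit 540 → not met
2. playground equipment inspection 549 days ago vs limit 540 → not met
3. emergency drill 557 days ago vs limit 540 → not met
4. parent notification policy absent → not met
5. staff certified in CPR 1 < 4 → not met
6. lead-paint assessment 270 days ago vs limit 180 → not met
7. condition 'operates past 7 p.m.' holds; staff certified in pediatric first aid 2 < 3 → not met
Not met: 7 of 7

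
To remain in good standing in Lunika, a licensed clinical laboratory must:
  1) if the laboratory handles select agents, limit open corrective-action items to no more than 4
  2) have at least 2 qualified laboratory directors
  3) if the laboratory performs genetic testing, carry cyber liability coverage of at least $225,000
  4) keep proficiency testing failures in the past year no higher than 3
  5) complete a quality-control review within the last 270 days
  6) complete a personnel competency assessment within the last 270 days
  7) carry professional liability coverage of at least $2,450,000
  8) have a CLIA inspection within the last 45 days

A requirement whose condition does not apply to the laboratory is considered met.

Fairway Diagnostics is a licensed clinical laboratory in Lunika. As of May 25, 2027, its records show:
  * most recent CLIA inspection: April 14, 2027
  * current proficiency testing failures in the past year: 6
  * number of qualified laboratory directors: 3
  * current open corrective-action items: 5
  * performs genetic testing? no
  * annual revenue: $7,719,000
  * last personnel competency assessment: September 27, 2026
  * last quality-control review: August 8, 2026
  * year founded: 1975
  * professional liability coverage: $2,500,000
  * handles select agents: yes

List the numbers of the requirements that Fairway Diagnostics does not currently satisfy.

1. condition 'handles select agents' holds; open corrective-action items 5 > 4 → not met
2. qualified laboratory directors 3 ≥ 2 → met
3. condition 'performs genetic testing' does not hold → requirement n/a → met
4. proficiency testing failures in the past year 6 > 3 → not met
5. quality-control review 290 days ago vs limit 270 → not met
6. personnel competency assessment 240 days ago vs limit 270 → met
7. professional liability coverage $2,500,000 ≥ $2,450,000 → met
8. CLIA inspection 41 days ago vs limit 45 → met
Not met: 1, 4, 5

1, 4, 5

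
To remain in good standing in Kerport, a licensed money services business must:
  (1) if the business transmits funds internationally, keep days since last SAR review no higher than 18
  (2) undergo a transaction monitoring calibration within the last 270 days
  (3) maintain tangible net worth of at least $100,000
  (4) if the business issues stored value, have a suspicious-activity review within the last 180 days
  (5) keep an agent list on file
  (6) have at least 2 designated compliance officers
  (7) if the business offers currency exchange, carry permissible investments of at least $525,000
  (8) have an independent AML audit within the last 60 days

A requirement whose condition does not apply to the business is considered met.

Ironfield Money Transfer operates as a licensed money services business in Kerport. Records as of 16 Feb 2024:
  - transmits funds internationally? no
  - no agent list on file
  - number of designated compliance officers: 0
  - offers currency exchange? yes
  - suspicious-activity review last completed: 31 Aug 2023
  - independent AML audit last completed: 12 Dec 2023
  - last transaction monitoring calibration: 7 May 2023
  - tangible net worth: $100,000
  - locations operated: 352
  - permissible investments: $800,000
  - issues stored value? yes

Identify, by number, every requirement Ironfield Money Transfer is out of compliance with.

2, 5, 6, 8

1. condition 'transmits funds internationally' does not hold → requirement n/a → met
2. transaction monitoring calibration 285 days ago vs limit 270 → not met
3. tangible net worth $100,000 ≥ $100,000 → met
4. condition 'issues stored value' holds; suspicious-activity review 169 days ago vs limit 180 → met
5. agent list absent → not met
6. designated compliance officers 0 < 2 → not met
7. condition 'offers currency exchange' holds; permissible investments $800,000 ≥ $525,000 → met
8. independent AML audit 66 days ago vs limit 60 → not met
Not met: 2, 5, 6, 8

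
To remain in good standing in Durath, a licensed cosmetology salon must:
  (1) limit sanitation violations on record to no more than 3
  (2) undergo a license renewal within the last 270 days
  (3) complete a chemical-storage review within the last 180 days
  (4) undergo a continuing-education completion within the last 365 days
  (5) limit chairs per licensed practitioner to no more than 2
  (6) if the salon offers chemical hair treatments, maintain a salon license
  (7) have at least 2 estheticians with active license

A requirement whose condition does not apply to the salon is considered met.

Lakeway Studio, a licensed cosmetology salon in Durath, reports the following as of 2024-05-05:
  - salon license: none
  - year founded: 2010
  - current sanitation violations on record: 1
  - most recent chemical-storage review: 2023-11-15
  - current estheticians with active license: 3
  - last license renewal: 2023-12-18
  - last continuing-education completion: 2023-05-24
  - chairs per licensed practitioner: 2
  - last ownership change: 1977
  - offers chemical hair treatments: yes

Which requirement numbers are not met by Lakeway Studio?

1. sanitation violations on record 1 ≤ 3 → met
2. license renewal 139 days ago vs limit 270 → met
3. chemical-storage review 172 days ago vs limit 180 → met
4. continuing-education completion 347 days ago vs limit 365 → met
5. chairs per licensed practitioner 2 ≤ 2 → met
6. condition 'offers chemical hair treatments' holds; salon license absent → not met
7. estheticians with active license 3 ≥ 2 → met
Not met: 6

6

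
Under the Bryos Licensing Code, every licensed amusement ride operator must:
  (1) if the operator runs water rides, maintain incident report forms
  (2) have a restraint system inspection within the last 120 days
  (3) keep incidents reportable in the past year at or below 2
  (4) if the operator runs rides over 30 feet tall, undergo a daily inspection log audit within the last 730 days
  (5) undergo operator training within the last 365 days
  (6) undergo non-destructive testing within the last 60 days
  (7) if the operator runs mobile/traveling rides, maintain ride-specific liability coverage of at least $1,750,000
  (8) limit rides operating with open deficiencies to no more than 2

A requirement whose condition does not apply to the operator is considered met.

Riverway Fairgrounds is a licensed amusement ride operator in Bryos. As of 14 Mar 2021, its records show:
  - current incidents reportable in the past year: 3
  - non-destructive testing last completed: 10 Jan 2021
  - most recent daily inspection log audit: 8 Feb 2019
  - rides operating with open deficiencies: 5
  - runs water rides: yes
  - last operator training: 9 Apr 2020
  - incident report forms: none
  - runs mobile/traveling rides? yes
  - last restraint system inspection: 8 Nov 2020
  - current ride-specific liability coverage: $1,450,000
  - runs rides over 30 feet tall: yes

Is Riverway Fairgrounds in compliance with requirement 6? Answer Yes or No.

No

6. non-destructive testing 63 days ago vs limit 60 → not met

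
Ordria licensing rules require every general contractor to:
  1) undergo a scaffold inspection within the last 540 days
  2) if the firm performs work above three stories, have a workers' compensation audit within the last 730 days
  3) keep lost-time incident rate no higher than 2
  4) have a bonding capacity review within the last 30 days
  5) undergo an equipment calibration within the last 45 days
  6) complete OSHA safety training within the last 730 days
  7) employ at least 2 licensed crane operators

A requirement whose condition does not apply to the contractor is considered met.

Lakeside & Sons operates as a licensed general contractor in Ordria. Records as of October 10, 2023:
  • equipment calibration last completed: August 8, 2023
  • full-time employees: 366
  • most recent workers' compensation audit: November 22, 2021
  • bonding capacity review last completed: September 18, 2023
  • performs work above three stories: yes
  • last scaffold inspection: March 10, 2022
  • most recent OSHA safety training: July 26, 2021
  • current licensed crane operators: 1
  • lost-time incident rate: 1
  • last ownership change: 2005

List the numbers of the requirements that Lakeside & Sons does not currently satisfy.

1. scaffold inspection 579 days ago vs limit 540 → not met
2. condition 'performs work above three stories' holds; workers' compensation audit 687 days ago vs limit 730 → met
3. lost-time incident rate 1 ≤ 2 → met
4. bonding capacity review 22 days ago vs limit 30 → met
5. equipment calibration 63 days ago vs limit 45 → not met
6. OSHA safety training 806 days ago vs limit 730 → not met
7. licensed crane operators 1 < 2 → not met
Not met: 1, 5, 6, 7

1, 5, 6, 7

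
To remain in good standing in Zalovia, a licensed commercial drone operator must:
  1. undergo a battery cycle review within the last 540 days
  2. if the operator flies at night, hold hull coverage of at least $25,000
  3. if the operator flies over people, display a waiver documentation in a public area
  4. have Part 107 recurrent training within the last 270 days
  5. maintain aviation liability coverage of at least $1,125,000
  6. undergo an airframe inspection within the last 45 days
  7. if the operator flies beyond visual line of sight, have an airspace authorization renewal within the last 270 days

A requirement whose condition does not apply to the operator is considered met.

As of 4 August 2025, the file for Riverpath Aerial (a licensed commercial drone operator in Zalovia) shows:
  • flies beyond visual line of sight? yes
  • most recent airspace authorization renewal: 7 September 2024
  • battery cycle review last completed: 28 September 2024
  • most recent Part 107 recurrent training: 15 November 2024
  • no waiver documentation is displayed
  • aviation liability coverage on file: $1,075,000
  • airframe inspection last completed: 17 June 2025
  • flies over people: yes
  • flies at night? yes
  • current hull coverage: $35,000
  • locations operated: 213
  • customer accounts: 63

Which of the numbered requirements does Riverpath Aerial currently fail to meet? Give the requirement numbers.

1. battery cycle review 310 days ago vs limit 540 → met
2. condition 'flies at night' holds; hull coverage $35,000 ≥ $25,000 → met
3. condition 'flies over people' holds; waiver documentation absent → not met
4. Part 107 recurrent training 262 days ago vs limit 270 → met
5. aviation liability coverage $1,075,000 < $1,125,000 → not met
6. airframe inspection 48 days ago vs limit 45 → not met
7. condition 'flies beyond visual line of sight' holds; airspace authorization renewal 331 days ago vs limit 270 → not met
Not met: 3, 5, 6, 7

3, 5, 6, 7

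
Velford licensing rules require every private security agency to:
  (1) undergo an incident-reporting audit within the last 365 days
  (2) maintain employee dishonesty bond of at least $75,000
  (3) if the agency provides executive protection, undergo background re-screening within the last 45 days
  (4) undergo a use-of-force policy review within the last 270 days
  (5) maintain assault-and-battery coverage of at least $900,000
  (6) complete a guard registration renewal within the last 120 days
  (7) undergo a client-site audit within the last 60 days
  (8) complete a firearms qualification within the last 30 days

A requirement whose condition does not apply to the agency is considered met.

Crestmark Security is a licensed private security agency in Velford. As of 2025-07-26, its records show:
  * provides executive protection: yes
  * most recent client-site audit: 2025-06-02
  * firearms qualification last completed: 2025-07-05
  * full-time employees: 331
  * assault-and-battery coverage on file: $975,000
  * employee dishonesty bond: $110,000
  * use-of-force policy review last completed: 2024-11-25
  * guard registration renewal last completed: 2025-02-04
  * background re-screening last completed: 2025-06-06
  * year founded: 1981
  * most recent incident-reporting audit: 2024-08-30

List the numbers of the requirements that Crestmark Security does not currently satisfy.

1. incident-reporting audit 330 days ago vs limit 365 → met
2. employee dishonesty bond $110,000 ≥ $75,000 → met
3. condition 'provides executive protection' holds; background re-screening 50 days ago vs limit 45 → not met
4. use-of-force policy review 243 days ago vs limit 270 → met
5. assault-and-battery coverage $975,000 ≥ $900,000 → met
6. guard registration renewal 172 days ago vs limit 120 → not met
7. client-site audit 54 days ago vs limit 60 → met
8. firearms qualification 21 days ago vs limit 30 → met
Not met: 3, 6

3, 6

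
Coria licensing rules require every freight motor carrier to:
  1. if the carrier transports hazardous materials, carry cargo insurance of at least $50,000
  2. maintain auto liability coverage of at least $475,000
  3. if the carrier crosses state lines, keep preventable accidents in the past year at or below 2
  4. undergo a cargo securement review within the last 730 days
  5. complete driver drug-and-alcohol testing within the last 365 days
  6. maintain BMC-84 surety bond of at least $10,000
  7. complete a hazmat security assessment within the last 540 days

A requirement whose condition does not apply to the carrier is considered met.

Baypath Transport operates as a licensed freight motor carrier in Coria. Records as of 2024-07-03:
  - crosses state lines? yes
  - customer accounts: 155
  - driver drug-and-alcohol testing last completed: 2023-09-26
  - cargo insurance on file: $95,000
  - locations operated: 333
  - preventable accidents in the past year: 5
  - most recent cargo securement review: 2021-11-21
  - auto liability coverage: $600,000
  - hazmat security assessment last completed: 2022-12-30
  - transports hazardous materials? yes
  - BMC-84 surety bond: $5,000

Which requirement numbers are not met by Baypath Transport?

3, 4, 6, 7

1. condition 'transports hazardous materials' holds; cargo insurance $95,000 ≥ $50,000 → met
2. auto liability coverage $600,000 ≥ $475,000 → met
3. condition 'crosses state lines' holds; preventable accidents in the past year 5 > 2 → not met
4. cargo securement review 955 days ago vs limit 730 → not met
5. driver drug-and-alcohol testing 281 days ago vs limit 365 → met
6. BMC-84 surety bond $5,000 < $10,000 → not met
7. hazmat security assessment 551 days ago vs limit 540 → not met
Not met: 3, 4, 6, 7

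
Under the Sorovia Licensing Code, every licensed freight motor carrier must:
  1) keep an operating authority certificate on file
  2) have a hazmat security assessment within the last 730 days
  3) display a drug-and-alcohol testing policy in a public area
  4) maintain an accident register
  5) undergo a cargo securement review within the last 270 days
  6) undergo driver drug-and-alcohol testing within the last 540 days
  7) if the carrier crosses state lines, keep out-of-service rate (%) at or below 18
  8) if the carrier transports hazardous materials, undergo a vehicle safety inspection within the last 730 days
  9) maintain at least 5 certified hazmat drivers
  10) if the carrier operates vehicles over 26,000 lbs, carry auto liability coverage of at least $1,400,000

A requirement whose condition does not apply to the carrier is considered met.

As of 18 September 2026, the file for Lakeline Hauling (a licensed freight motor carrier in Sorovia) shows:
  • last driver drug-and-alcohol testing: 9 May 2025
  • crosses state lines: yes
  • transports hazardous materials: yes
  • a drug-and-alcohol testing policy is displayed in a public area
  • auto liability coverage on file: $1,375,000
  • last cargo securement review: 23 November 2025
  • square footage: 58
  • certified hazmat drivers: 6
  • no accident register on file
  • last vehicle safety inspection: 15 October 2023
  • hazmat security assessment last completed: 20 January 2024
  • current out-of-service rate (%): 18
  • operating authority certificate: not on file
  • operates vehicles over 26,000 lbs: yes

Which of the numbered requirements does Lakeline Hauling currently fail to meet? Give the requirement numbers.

1, 2, 4, 5, 8, 10

1. operating authority certificate absent → not met
2. hazmat security assessment 972 days ago vs limit 730 → not met
3. drug-and-alcohol testing policy present → met
4. accident register absent → not met
5. cargo securement review 299 days ago vs limit 270 → not met
6. driver drug-and-alcohol testing 497 days ago vs limit 540 → met
7. condition 'crosses state lines' holds; out-of-service rate (%) 18 ≤ 18 → met
8. condition 'transports hazardous materials' holds; vehicle safety inspection 1069 days ago vs limit 730 → not met
9. certified hazmat drivers 6 ≥ 5 → met
10. condition 'operates vehicles over 26,000 lbs' holds; auto liability coverage $1,375,000 < $1,400,000 → not met
Not met: 1, 2, 4, 5, 8, 10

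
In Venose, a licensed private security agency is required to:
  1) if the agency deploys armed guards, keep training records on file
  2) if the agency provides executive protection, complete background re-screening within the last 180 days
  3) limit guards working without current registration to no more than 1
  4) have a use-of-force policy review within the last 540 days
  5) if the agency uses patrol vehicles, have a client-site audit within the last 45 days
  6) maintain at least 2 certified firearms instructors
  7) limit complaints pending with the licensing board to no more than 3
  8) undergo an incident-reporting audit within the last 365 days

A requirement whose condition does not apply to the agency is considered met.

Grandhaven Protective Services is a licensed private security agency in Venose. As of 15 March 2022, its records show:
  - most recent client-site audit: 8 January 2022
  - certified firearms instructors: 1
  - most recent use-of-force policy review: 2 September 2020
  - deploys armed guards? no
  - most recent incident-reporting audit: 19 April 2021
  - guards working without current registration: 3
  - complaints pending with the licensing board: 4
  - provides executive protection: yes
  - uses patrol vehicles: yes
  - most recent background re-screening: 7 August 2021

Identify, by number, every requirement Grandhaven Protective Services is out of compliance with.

2, 3, 4, 5, 6, 7

1. condition 'deploys armed guards' does not hold → requirement n/a → met
2. condition 'provides executive protection' holds; background re-screening 220 days ago vs limit 180 → not met
3. guards working without current registration 3 > 1 → not met
4. use-of-force policy review 559 days ago vs limit 540 → not met
5. condition 'uses patrol vehicles' holds; client-site audit 66 days ago vs limit 45 → not met
6. certified firearms instructors 1 < 2 → not met
7. complaints pending with the licensing board 4 > 3 → not met
8. incident-reporting audit 330 days ago vs limit 365 → met
Not met: 2, 3, 4, 5, 6, 7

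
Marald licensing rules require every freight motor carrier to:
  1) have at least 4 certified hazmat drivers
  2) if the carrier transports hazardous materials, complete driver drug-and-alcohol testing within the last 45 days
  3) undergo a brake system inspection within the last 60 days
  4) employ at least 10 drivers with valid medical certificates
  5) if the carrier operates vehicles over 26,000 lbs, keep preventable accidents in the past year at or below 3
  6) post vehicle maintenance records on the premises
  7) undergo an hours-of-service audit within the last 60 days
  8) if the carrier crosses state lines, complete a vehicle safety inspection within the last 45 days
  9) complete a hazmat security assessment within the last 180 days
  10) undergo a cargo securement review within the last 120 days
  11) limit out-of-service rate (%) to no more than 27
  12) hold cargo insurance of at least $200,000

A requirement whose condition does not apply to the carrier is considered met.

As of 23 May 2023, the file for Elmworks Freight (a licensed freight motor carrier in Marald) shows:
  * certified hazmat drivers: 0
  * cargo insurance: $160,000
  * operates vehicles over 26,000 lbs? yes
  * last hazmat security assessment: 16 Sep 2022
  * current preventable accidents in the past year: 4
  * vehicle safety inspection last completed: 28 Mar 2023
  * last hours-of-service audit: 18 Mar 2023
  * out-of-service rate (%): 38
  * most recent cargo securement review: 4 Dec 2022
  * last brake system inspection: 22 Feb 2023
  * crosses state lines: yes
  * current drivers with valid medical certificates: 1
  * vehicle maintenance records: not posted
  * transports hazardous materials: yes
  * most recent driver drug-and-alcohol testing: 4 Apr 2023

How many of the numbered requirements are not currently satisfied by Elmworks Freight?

1. certified hazmat drivers 0 < 4 → not met
2. condition 'transports hazardous materials' holds; driver drug-and-alcohol testing 49 days ago vs limit 45 → not met
3. brake system inspection 90 days ago vs limit 60 → not met
4. drivers with valid medical certificates 1 < 10 → not met
5. condition 'operates vehicles over 26,000 lbs' holds; preventable accidents in the past year 4 > 3 → not met
6. vehicle maintenance records absent → not met
7. hours-of-service audit 66 days ago vs limit 60 → not met
8. condition 'crosses state lines' holds; vehicle safety inspection 56 days ago vs limit 45 → not met
9. hazmat security assessment 249 days ago vs limit 180 → not met
10. cargo securement review 170 days ago vs limit 120 → not met
11. out-of-service rate (%) 38 > 27 → not met
12. cargo insurance $160,000 < $200,000 → not met
Not met: 12 of 12

12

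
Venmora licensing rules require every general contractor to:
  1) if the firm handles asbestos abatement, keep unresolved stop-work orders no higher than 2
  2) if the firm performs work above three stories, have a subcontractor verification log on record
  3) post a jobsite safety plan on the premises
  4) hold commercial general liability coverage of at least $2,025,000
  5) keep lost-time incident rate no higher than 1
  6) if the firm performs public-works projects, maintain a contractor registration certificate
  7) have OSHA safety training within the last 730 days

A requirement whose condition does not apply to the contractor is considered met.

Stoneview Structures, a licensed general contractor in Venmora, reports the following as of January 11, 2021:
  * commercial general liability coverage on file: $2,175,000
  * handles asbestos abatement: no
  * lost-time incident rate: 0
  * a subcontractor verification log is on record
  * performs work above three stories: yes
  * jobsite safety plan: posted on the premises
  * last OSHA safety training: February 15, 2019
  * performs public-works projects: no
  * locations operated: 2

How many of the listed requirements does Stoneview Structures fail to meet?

0

1. condition 'handles asbestos abatement' does not hold → requirement n/a → met
2. condition 'performs work above three stories' holds; subcontractor verification log present → met
3. jobsite safety plan present → met
4. commercial general liability coverage $2,175,000 ≥ $2,025,000 → met
5. lost-time incident rate 0 ≤ 1 → met
6. condition 'performs public-works projects' does not hold → requirement n/a → met
7. OSHA safety training 696 days ago vs limit 730 → met
Not met: 0 of 7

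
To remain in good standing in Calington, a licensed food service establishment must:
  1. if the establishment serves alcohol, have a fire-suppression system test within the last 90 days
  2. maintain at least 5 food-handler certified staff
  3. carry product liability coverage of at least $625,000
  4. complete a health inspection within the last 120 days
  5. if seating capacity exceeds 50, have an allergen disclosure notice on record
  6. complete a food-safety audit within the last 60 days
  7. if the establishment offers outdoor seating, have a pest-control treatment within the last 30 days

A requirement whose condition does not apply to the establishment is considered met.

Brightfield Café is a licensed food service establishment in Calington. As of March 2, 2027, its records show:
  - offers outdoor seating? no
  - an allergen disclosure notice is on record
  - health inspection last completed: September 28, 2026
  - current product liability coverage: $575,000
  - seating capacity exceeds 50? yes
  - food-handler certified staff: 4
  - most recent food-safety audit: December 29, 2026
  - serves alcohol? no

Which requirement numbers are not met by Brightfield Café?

1. condition 'serves alcohol' does not hold → requirement n/a → met
2. food-handler certified staff 4 < 5 → not met
3. product liability coverage $575,000 < $625,000 → not met
4. health inspection 155 days ago vs limit 120 → not met
5. condition 'seating capacity exceeds 50' holds; allergen disclosure notice present → met
6. food-safety audit 63 days ago vs limit 60 → not met
7. condition 'offers outdoor seating' does not hold → requirement n/a → met
Not met: 2, 3, 4, 6

2, 3, 4, 6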